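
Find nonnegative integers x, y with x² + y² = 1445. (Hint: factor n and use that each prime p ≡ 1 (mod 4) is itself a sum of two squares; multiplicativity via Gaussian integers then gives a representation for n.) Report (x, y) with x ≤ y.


Step 1: Factor n = 1445 = 5 · 17^2.
Step 2: Check the mod-4 condition on each prime factor: 5 ≡ 1 (mod 4), exponent 1; 17 ≡ 1 (mod 4), exponent 2.
All primes ≡ 3 (mod 4) appear to even exponent (or don't appear), so by the two-squares theorem n IS expressible as a sum of two squares.
Step 3: Build a representation. Here n = 5 · 17 · 17 is a product of primes ≡ 1 (mod 4). Each prime p ≡ 1 (mod 4) is itself a sum of two squares; find a² by testing p − a² for a perfect square:
  5: 5 − 1² = 4 = 2² ⇒ 5 = 1² + 2².
  17: 17 − 1² = 16 = 4² ⇒ 17 = 1² + 4².
  Combine using the Brahmagupta–Fibonacci identity (a² + b²)(c² + d²) = (ac − bd)² + (ad + bc)² = (ac + bd)² + (ad − bc)²:
  5 · 17 = 85: from (1² + 2²)(1² + 4²), take (1·1 − 2·4, 1·4 + 2·1) = (1 − 8, 4 + 2) = (-7, 6); dropping signs (only squares matter) gives (7, 6); check 7² + 6² = 49 + 36 = 85 ✓.
  85 · 17 = 1445: from (7² + 6²)(1² + 4²), take (7·1 − 6·4, 7·4 + 6·1) = (7 − 24, 28 + 6) = (-17, 34); dropping signs (only squares matter) gives (17, 34); check 17² + 34² = 289 + 1156 = 1445 ✓.
Step 4: Order so x ≤ y and verify: 17² + 34² = 289 + 1156 = 1445 = n. ✓

n = 1445 = 17² + 34² (one valid representation with x ≤ y).


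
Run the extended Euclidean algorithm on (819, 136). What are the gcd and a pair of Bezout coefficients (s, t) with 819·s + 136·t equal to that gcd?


Euclidean algorithm on (819, 136) — divide until remainder is 0:
  819 = 6 · 136 + 3
  136 = 45 · 3 + 1
  3 = 3 · 1 + 0
gcd(819, 136) = 1.
Track Bezout coefficients alongside the remainders: start with r₀ = 819 = a·1 + b·0 (s = 1, t = 0) and r₁ = 136 = a·0 + b·1 (s = 0, t = 1); each new remainder r_{k+1} = r_{k-1} − q_k·r_k inherits s_{k+1} = s_{k-1} − q_k·s_k, t_{k+1} = t_{k-1} − q_k·t_k, so r_k = a·s_k + b·t_k at every step:
  q = 6: r = 3, s = 1 − 6·0 = 1, t = 0 − 6·1 = -6  (check: 819·1 + 136·(-6) = 3)
  q = 45: r = 1, s = 0 − 45·1 = -45, t = 1 − 45·(-6) = 271  (check: 819·(-45) + 136·271 = 1)
The row with r = 1 (the gcd) gives the Bezout coefficients s = -45, t = 271.
Result: 819 · (-45) + 136 · (271) = 1.

gcd(819, 136) = 1; s = -45, t = 271 (check: 819·(-45) + 136·271 = 1).


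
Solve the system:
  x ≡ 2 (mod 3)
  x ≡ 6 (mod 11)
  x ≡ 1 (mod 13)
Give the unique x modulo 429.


Moduli 3, 11, 13 are pairwise coprime; by CRT there is a unique solution modulo M = 3 · 11 · 13 = 429.
Solve pairwise, accumulating the modulus:
  Start with x ≡ 2 (mod 3).
  Combine with x ≡ 6 (mod 11): since gcd(3, 11) = 1, we get a unique residue mod 33.
    Write x = 2 + 3·t and substitute into x ≡ 6 (mod 11): 3·t ≡ 6 − 2 = 4 (mod 11).
    The inverse of 3 mod 11 is 4 (since 3·4 = 12 = 1·11 + 1), so t ≡ 4·4 = 16 ≡ 5 (mod 11).
    Then x = 2 + 3·5 = 17, valid modulo lcm(3, 11) = 33: x ≡ 17 (mod 33).
  Combine with x ≡ 1 (mod 13): since gcd(33, 13) = 1, we get a unique residue mod 429.
    Write x = 17 + 33·t and substitute into x ≡ 1 (mod 13): 33·t ≡ 1 − 17 = -16 (mod 13).
    Reduce coefficients mod 13: 7·t ≡ 10 (mod 13).
    The inverse of 7 mod 13 is 2 (since 7·2 = 14 = 1·13 + 1), so t ≡ 2·10 = 20 ≡ 7 (mod 13).
    Then x = 17 + 33·7 = 248, valid modulo lcm(33, 13) = 429: x ≡ 248 (mod 429).
Verify: 248 mod 3 = 2 ✓, 248 mod 11 = 6 ✓, 248 mod 13 = 1 ✓.

x ≡ 248 (mod 429).


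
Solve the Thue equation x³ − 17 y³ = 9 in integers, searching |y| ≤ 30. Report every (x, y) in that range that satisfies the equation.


The equation is x³ - 17y³ = 9. For fixed y, x³ = 17·y³ + 9, so a solution requires the RHS to be a perfect cube.
Strategy: iterate y from -30 to 30, compute RHS = 17·y³ + 9, and check whether it is a (positive or negative) perfect cube.
Check small values of y:
  y = 0: RHS = 9 is not a perfect cube.
  y = 1: RHS = 26 is not a perfect cube.
  y = -1: RHS = -8 = (-2)³ ⇒ x = -2 works.
  y = 2: RHS = 145 is not a perfect cube.
  y = -2: RHS = -127 is not a perfect cube.
  y = 3: RHS = 468 is not a perfect cube.
  y = -3: RHS = -450 is not a perfect cube.
Continuing the search up to |y| = 30 finds no further solutions beyond those listed.
Collected solutions: (-2, -1).

Solutions (with |y| ≤ 30): (-2, -1).


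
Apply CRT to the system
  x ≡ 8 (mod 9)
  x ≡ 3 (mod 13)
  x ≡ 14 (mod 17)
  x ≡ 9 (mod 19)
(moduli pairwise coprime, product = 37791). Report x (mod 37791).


Product of moduli M = 9 · 13 · 17 · 19 = 37791.
Merge one congruence at a time:
  Start: x ≡ 8 (mod 9).
  Combine with x ≡ 3 (mod 13); new modulus lcm = 117.
    Write x = 8 + 9·t and substitute into x ≡ 3 (mod 13): 9·t ≡ 3 − 8 = -5 (mod 13).
    Reduce coefficients mod 13: 9·t ≡ 8 (mod 13).
    The inverse of 9 mod 13 is 3 (since 9·3 = 27 = 2·13 + 1), so t ≡ 3·8 = 24 ≡ 11 (mod 13).
    Then x = 8 + 9·11 = 107, valid modulo lcm(9, 13) = 117: x ≡ 107 (mod 117).
  Combine with x ≡ 14 (mod 17); new modulus lcm = 1989.
    Write x = 107 + 117·t and substitute into x ≡ 14 (mod 17): 117·t ≡ 14 − 107 = -93 (mod 17).
    Reduce coefficients mod 17: 15·t ≡ 9 (mod 17).
    The inverse of 15 mod 17 is 8 (since 15·8 = 120 = 7·17 + 1), so t ≡ 8·9 = 72 ≡ 4 (mod 17).
    Then x = 107 + 117·4 = 575, valid modulo lcm(117, 17) = 1989: x ≡ 575 (mod 1989).
  Combine with x ≡ 9 (mod 19); new modulus lcm = 37791.
    Write x = 575 + 1989·t and substitute into x ≡ 9 (mod 19): 1989·t ≡ 9 − 575 = -566 (mod 19).
    Reduce coefficients mod 19: 13·t ≡ 4 (mod 19).
    The inverse of 13 mod 19 is 3 (since 13·3 = 39 = 2·19 + 1), so t ≡ 3·4 = 12 ≡ 12 (mod 19).
    Then x = 575 + 1989·12 = 24443, valid modulo lcm(1989, 19) = 37791: x ≡ 24443 (mod 37791).
Verify against each original: 24443 mod 9 = 8, 24443 mod 13 = 3, 24443 mod 17 = 14, 24443 mod 19 = 9.

x ≡ 24443 (mod 37791).


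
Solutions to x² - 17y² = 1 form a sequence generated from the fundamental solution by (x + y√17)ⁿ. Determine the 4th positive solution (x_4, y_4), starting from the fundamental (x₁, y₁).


Step 1: Find the fundamental solution (x₁, y₁) of x² - 17y² = 1.
  Expand √17 as a continued fraction. a₀ = ⌊√17⌋ = 4; iterate m_{k+1} = d_k·a_k − m_k, d_{k+1} = (17 − m_{k+1}²)/d_k, a_{k+1} = ⌊(a₀ + m_{k+1})/d_{k+1}⌋ (starting m₀ = 0, d₀ = 1), with convergents p_k = a_k·p_{k-1} + p_{k-2}, q_k = a_k·q_{k-1} + q_{k-2} (p₋₁ = 1, q₋₁ = 0):
  k = 0: a₀ = 4; p₀/q₀ = 4/1; p₀² − 17·q₀² = 16 − 17 = -1.
  k = 1: m = 4, d = 1, a = ⌊(4 + 4)/1⌋ = 8; p/q = (8·4 + 1)/(8·1 + 0) = 33/8; p² − 17·q² = 1089 − 1088 = 1.
  The first convergent with p² − 17·q² = 1 gives the fundamental solution (x₁, y₁) = (33, 8).
Step 2: Apply the recurrence (x_{n+1}, y_{n+1}) = (x₁x_n + 17y₁y_n, x₁y_n + y₁x_n) repeatedly.
  From (x_1, y_1) = (33, 8): x_2 = 33·33 + 17·8·8 = 2177; y_2 = 33·8 + 8·33 = 528.
  From (x_2, y_2) = (2177, 528): x_3 = 33·2177 + 17·8·528 = 143649; y_3 = 33·528 + 8·2177 = 34840.
  From (x_3, y_3) = (143649, 34840): x_4 = 33·143649 + 17·8·34840 = 9478657; y_4 = 33·34840 + 8·143649 = 2298912.
Step 3: Verify x_4² - 17·y_4² = 89844938523649 - 89844938523648 = 1 (should be 1). ✓

(x_1, y_1) = (33, 8); (x_4, y_4) = (9478657, 2298912).


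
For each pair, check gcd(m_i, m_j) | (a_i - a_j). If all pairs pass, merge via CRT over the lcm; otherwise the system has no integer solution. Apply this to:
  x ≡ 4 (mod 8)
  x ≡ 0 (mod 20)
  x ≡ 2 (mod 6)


Moduli 8, 20, 6 are not pairwise coprime, so CRT works modulo lcm(m_i) when all pairwise compatibility conditions hold.
Pairwise compatibility: gcd(m_i, m_j) must divide a_i - a_j for every pair.
Merge one congruence at a time:
  Start: x ≡ 4 (mod 8).
  Combine with x ≡ 0 (mod 20): gcd(8, 20) = 4; 0 - 4 = -4, which IS divisible by 4, so compatible.
    Write x = 4 + 8·t and substitute into x ≡ 0 (mod 20): 8·t ≡ 0 − 4 = -4 (mod 20).
    Divide the congruence (and modulus) by g = 4: 2·t ≡ -1 (mod 5).
    Reduce coefficients mod 5: 2·t ≡ 4 (mod 5).
    The inverse of 2 mod 5 is 3 (since 2·3 = 6 = 1·5 + 1), so t ≡ 3·4 = 12 ≡ 2 (mod 5).
    Then x = 4 + 8·2 = 20, valid modulo lcm(8, 20) = 40: x ≡ 20 (mod 40).
  Combine with x ≡ 2 (mod 6): gcd(40, 6) = 2; 2 - 20 = -18, which IS divisible by 2, so compatible.
    Write x = 20 + 40·t and substitute into x ≡ 2 (mod 6): 40·t ≡ 2 − 20 = -18 (mod 6).
    Divide the congruence (and modulus) by g = 2: 20·t ≡ -9 (mod 3).
    Reduce coefficients mod 3: 2·t ≡ 0 (mod 3).
    The inverse of 2 mod 3 is 2 (since 2·2 = 4 = 1·3 + 1), so t ≡ 2·0 = 0 ≡ 0 (mod 3).
    Then x = 20 + 40·0 = 20, valid modulo lcm(40, 6) = 120: x ≡ 20 (mod 120).
Verify: 20 mod 8 = 4, 20 mod 20 = 0, 20 mod 6 = 2.

x ≡ 20 (mod 120).


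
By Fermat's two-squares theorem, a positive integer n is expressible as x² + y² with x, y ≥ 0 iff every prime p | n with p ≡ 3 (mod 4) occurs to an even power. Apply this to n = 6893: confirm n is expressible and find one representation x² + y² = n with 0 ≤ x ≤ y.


Step 1: Factor n = 6893 = 61 · 113.
Step 2: Check the mod-4 condition on each prime factor: 61 ≡ 1 (mod 4), exponent 1; 113 ≡ 1 (mod 4), exponent 1.
All primes ≡ 3 (mod 4) appear to even exponent (or don't appear), so by the two-squares theorem n IS expressible as a sum of two squares.
Step 3: Build a representation. Here n = 61 · 113 is a product of primes ≡ 1 (mod 4). Each prime p ≡ 1 (mod 4) is itself a sum of two squares; find a² by testing p − a² for a perfect square:
  61: 61 − 1² = 60, 61 − 2² = 57, 61 − 3² = 52, 61 − 4² = 45, 61 − 5² = 36 = 6² ⇒ 61 = 5² + 6².
  113: 113 − 1² = 112, 113 − 2² = 109, 113 − 3² = 104, 113 − 4² = 97, 113 − 5² = 88, 113 − 6² = 77, 113 − 7² = 64 = 8² ⇒ 113 = 7² + 8².
  Combine using the Brahmagupta–Fibonacci identity (a² + b²)(c² + d²) = (ac − bd)² + (ad + bc)² = (ac + bd)² + (ad − bc)²:
  61 · 113 = 6893: from (5² + 6²)(7² + 8²), take (5·7 − 6·8, 5·8 + 6·7) = (35 − 48, 40 + 42) = (-13, 82); dropping signs (only squares matter) gives (13, 82); check 13² + 82² = 169 + 6724 = 6893 ✓.
Step 4: Order so x ≤ y and verify: 13² + 82² = 169 + 6724 = 6893 = n. ✓

n = 6893 = 13² + 82² (one valid representation with x ≤ y).


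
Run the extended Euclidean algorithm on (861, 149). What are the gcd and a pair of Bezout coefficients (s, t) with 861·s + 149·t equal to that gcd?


Euclidean algorithm on (861, 149) — divide until remainder is 0:
  861 = 5 · 149 + 116
  149 = 1 · 116 + 33
  116 = 3 · 33 + 17
  33 = 1 · 17 + 16
  17 = 1 · 16 + 1
  16 = 16 · 1 + 0
gcd(861, 149) = 1.
Track Bezout coefficients alongside the remainders: start with r₀ = 861 = a·1 + b·0 (s = 1, t = 0) and r₁ = 149 = a·0 + b·1 (s = 0, t = 1); each new remainder r_{k+1} = r_{k-1} − q_k·r_k inherits s_{k+1} = s_{k-1} − q_k·s_k, t_{k+1} = t_{k-1} − q_k·t_k, so r_k = a·s_k + b·t_k at every step:
  q = 5: r = 116, s = 1 − 5·0 = 1, t = 0 − 5·1 = -5  (check: 861·1 + 149·(-5) = 116)
  q = 1: r = 33, s = 0 − 1·1 = -1, t = 1 − 1·(-5) = 6  (check: 861·(-1) + 149·6 = 33)
  q = 3: r = 17, s = 1 − 3·(-1) = 4, t = -5 − 3·6 = -23  (check: 861·4 + 149·(-23) = 17)
  q = 1: r = 16, s = -1 − 1·4 = -5, t = 6 − 1·(-23) = 29  (check: 861·(-5) + 149·29 = 16)
  q = 1: r = 1, s = 4 − 1·(-5) = 9, t = -23 − 1·29 = -52  (check: 861·9 + 149·(-52) = 1)
The row with r = 1 (the gcd) gives the Bezout coefficients s = 9, t = -52.
Result: 861 · (9) + 149 · (-52) = 1.

gcd(861, 149) = 1; s = 9, t = -52 (check: 861·9 + 149·(-52) = 1).


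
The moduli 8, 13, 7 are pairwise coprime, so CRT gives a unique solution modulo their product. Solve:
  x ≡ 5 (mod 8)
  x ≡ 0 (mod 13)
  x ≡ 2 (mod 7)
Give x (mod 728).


Moduli 8, 13, 7 are pairwise coprime; by CRT there is a unique solution modulo M = 8 · 13 · 7 = 728.
Solve pairwise, accumulating the modulus:
  Start with x ≡ 5 (mod 8).
  Combine with x ≡ 0 (mod 13): since gcd(8, 13) = 1, we get a unique residue mod 104.
    Write x = 5 + 8·t and substitute into x ≡ 0 (mod 13): 8·t ≡ 0 − 5 = -5 (mod 13).
    Reduce coefficients mod 13: 8·t ≡ 8 (mod 13).
    The inverse of 8 mod 13 is 5 (since 8·5 = 40 = 3·13 + 1), so t ≡ 5·8 = 40 ≡ 1 (mod 13).
    Then x = 5 + 8·1 = 13, valid modulo lcm(8, 13) = 104: x ≡ 13 (mod 104).
  Combine with x ≡ 2 (mod 7): since gcd(104, 7) = 1, we get a unique residue mod 728.
    Write x = 13 + 104·t and substitute into x ≡ 2 (mod 7): 104·t ≡ 2 − 13 = -11 (mod 7).
    Reduce coefficients mod 7: 6·t ≡ 3 (mod 7).
    The inverse of 6 mod 7 is 6 (since 6·6 = 36 = 5·7 + 1), so t ≡ 6·3 = 18 ≡ 4 (mod 7).
    Then x = 13 + 104·4 = 429, valid modulo lcm(104, 7) = 728: x ≡ 429 (mod 728).
Verify: 429 mod 8 = 5 ✓, 429 mod 13 = 0 ✓, 429 mod 7 = 2 ✓.

x ≡ 429 (mod 728).


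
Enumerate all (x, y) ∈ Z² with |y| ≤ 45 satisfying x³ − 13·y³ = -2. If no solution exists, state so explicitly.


The equation is x³ - 13y³ = -2. For fixed y, x³ = 13·y³ − 2, so a solution requires the RHS to be a perfect cube.
Strategy: iterate y from -45 to 45, compute RHS = 13·y³ − 2, and check whether it is a (positive or negative) perfect cube.
Check small values of y:
  y = 0: RHS = -2 is not a perfect cube.
  y = 1: RHS = 11 is not a perfect cube.
  y = -1: RHS = -15 is not a perfect cube.
  y = 2: RHS = 102 is not a perfect cube.
  y = -2: RHS = -106 is not a perfect cube.
  y = 3: RHS = 349 is not a perfect cube.
  y = -3: RHS = -353 is not a perfect cube.
Continuing the search up to |y| = 45 finds no solutions either.
No (x, y) in the scanned range satisfies the equation.

No integer solutions with |y| ≤ 45.


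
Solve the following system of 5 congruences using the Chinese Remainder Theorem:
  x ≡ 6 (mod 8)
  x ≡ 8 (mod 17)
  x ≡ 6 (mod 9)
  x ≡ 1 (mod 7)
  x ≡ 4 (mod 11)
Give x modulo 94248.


Product of moduli M = 8 · 17 · 9 · 7 · 11 = 94248.
Merge one congruence at a time:
  Start: x ≡ 6 (mod 8).
  Combine with x ≡ 8 (mod 17); new modulus lcm = 136.
    Write x = 6 + 8·t and substitute into x ≡ 8 (mod 17): 8·t ≡ 8 − 6 = 2 (mod 17).
    The inverse of 8 mod 17 is 15 (since 8·15 = 120 = 7·17 + 1), so t ≡ 15·2 = 30 ≡ 13 (mod 17).
    Then x = 6 + 8·13 = 110, valid modulo lcm(8, 17) = 136: x ≡ 110 (mod 136).
  Combine with x ≡ 6 (mod 9); new modulus lcm = 1224.
    Write x = 110 + 136·t and substitute into x ≡ 6 (mod 9): 136·t ≡ 6 − 110 = -104 (mod 9).
    Reduce coefficients mod 9: 1·t ≡ 4 (mod 9).
    So t ≡ 4 (mod 9).
    Then x = 110 + 136·4 = 654, valid modulo lcm(136, 9) = 1224: x ≡ 654 (mod 1224).
  Combine with x ≡ 1 (mod 7); new modulus lcm = 8568.
    Write x = 654 + 1224·t and substitute into x ≡ 1 (mod 7): 1224·t ≡ 1 − 654 = -653 (mod 7).
    Reduce coefficients mod 7: 6·t ≡ 5 (mod 7).
    The inverse of 6 mod 7 is 6 (since 6·6 = 36 = 5·7 + 1), so t ≡ 6·5 = 30 ≡ 2 (mod 7).
    Then x = 654 + 1224·2 = 3102, valid modulo lcm(1224, 7) = 8568: x ≡ 3102 (mod 8568).
  Combine with x ≡ 4 (mod 11); new modulus lcm = 94248.
    Write x = 3102 + 8568·t and substitute into x ≡ 4 (mod 11): 8568·t ≡ 4 − 3102 = -3098 (mod 11).
    Reduce coefficients mod 11: 10·t ≡ 4 (mod 11).
    The inverse of 10 mod 11 is 10 (since 10·10 = 100 = 9·11 + 1), so t ≡ 10·4 = 40 ≡ 7 (mod 11).
    Then x = 3102 + 8568·7 = 63078, valid modulo lcm(8568, 11) = 94248: x ≡ 63078 (mod 94248).
Verify against each original: 63078 mod 8 = 6, 63078 mod 17 = 8, 63078 mod 9 = 6, 63078 mod 7 = 1, 63078 mod 11 = 4.

x ≡ 63078 (mod 94248).


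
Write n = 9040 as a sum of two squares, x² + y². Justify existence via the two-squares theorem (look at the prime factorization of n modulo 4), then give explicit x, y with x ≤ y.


Step 1: Factor n = 9040 = 2^4 · 5 · 113.
Step 2: Check the mod-4 condition on each prime factor: 2 = 2 (special); 5 ≡ 1 (mod 4), exponent 1; 113 ≡ 1 (mod 4), exponent 1.
All primes ≡ 3 (mod 4) appear to even exponent (or don't appear), so by the two-squares theorem n IS expressible as a sum of two squares.
Step 3: Build a representation. Group n = k² · m with k = 4 and m = 5 · 113 = 565 (a product of primes ≡ 1 (mod 4)); a representation of m scales to one of n via (k·x)² + (k·y)² = k²(x² + y²). Each prime p ≡ 1 (mod 4) is itself a sum of two squares; find a² by testing p − a² for a perfect square:
  5: 5 − 1² = 4 = 2² ⇒ 5 = 1² + 2².
  113: 113 − 1² = 112, 113 − 2² = 109, 113 − 3² = 104, 113 − 4² = 97, 113 − 5² = 88, 113 − 6² = 77, 113 − 7² = 64 = 8² ⇒ 113 = 7² + 8².
  Combine using the Brahmagupta–Fibonacci identity (a² + b²)(c² + d²) = (ac − bd)² + (ad + bc)² = (ac + bd)² + (ad − bc)²:
  5 · 113 = 565: from (1² + 2²)(7² + 8²), take (1·7 − 2·8, 1·8 + 2·7) = (7 − 16, 8 + 14) = (-9, 22); dropping signs (only squares matter) gives (9, 22); check 9² + 22² = 81 + 484 = 565 ✓.
  Scale by k = 4: (4·9, 4·22) = (36, 88).
Step 4: Order so x ≤ y and verify: 36² + 88² = 1296 + 7744 = 9040 = n. ✓

n = 9040 = 36² + 88² (one valid representation with x ≤ y).


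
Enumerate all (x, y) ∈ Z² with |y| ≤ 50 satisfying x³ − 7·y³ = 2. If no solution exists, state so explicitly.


The equation is x³ - 7y³ = 2. For fixed y, x³ = 7·y³ + 2, so a solution requires the RHS to be a perfect cube.
Strategy: iterate y from -50 to 50, compute RHS = 7·y³ + 2, and check whether it is a (positive or negative) perfect cube.
Check small values of y:
  y = 0: RHS = 2 is not a perfect cube.
  y = 1: RHS = 9 is not a perfect cube.
  y = -1: RHS = -5 is not a perfect cube.
  y = 2: RHS = 58 is not a perfect cube.
  y = -2: RHS = -54 is not a perfect cube.
  y = 3: RHS = 191 is not a perfect cube.
  y = -3: RHS = -187 is not a perfect cube.
Continuing the search up to |y| = 50 finds no solutions either.
No (x, y) in the scanned range satisfies the equation.

No integer solutions with |y| ≤ 50.


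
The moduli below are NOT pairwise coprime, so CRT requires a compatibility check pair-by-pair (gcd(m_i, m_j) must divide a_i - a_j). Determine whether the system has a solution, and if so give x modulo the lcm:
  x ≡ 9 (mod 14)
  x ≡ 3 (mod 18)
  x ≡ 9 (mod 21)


Moduli 14, 18, 21 are not pairwise coprime, so CRT works modulo lcm(m_i) when all pairwise compatibility conditions hold.
Pairwise compatibility: gcd(m_i, m_j) must divide a_i - a_j for every pair.
Merge one congruence at a time:
  Start: x ≡ 9 (mod 14).
  Combine with x ≡ 3 (mod 18): gcd(14, 18) = 2; 3 - 9 = -6, which IS divisible by 2, so compatible.
    Write x = 9 + 14·t and substitute into x ≡ 3 (mod 18): 14·t ≡ 3 − 9 = -6 (mod 18).
    Divide the congruence (and modulus) by g = 2: 7·t ≡ -3 (mod 9).
    Reduce coefficients mod 9: 7·t ≡ 6 (mod 9).
    The inverse of 7 mod 9 is 4 (since 7·4 = 28 = 3·9 + 1), so t ≡ 4·6 = 24 ≡ 6 (mod 9).
    Then x = 9 + 14·6 = 93, valid modulo lcm(14, 18) = 126: x ≡ 93 (mod 126).
  Combine with x ≡ 9 (mod 21): gcd(126, 21) = 21; 9 - 93 = -84, which IS divisible by 21, so compatible.
    Write x = 93 + 126·t and substitute into x ≡ 9 (mod 21): 126·t ≡ 9 − 93 = -84 (mod 21).
    Divide the congruence (and modulus) by g = 21: 6·t ≡ -4 (mod 1).
    Modulo 1 every t works; take t = 0.
    Then x = 93 + 126·0 = 93, valid modulo lcm(126, 21) = 126: x ≡ 93 (mod 126).
Verify: 93 mod 14 = 9, 93 mod 18 = 3, 93 mod 21 = 9.

x ≡ 93 (mod 126).


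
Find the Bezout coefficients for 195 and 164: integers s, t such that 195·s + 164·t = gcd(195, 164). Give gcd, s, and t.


Euclidean algorithm on (195, 164) — divide until remainder is 0:
  195 = 1 · 164 + 31
  164 = 5 · 31 + 9
  31 = 3 · 9 + 4
  9 = 2 · 4 + 1
  4 = 4 · 1 + 0
gcd(195, 164) = 1.
Track Bezout coefficients alongside the remainders: start with r₀ = 195 = a·1 + b·0 (s = 1, t = 0) and r₁ = 164 = a·0 + b·1 (s = 0, t = 1); each new remainder r_{k+1} = r_{k-1} − q_k·r_k inherits s_{k+1} = s_{k-1} − q_k·s_k, t_{k+1} = t_{k-1} − q_k·t_k, so r_k = a·s_k + b·t_k at every step:
  q = 1: r = 31, s = 1 − 1·0 = 1, t = 0 − 1·1 = -1  (check: 195·1 + 164·(-1) = 31)
  q = 5: r = 9, s = 0 − 5·1 = -5, t = 1 − 5·(-1) = 6  (check: 195·(-5) + 164·6 = 9)
  q = 3: r = 4, s = 1 − 3·(-5) = 16, t = -1 − 3·6 = -19  (check: 195·16 + 164·(-19) = 4)
  q = 2: r = 1, s = -5 − 2·16 = -37, t = 6 − 2·(-19) = 44  (check: 195·(-37) + 164·44 = 1)
The row with r = 1 (the gcd) gives the Bezout coefficients s = -37, t = 44.
Result: 195 · (-37) + 164 · (44) = 1.

gcd(195, 164) = 1; s = -37, t = 44 (check: 195·(-37) + 164·44 = 1).


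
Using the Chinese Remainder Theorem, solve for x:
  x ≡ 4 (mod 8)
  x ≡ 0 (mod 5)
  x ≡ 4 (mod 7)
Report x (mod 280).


Moduli 8, 5, 7 are pairwise coprime; by CRT there is a unique solution modulo M = 8 · 5 · 7 = 280.
Solve pairwise, accumulating the modulus:
  Start with x ≡ 4 (mod 8).
  Combine with x ≡ 0 (mod 5): since gcd(8, 5) = 1, we get a unique residue mod 40.
    Write x = 4 + 8·t and substitute into x ≡ 0 (mod 5): 8·t ≡ 0 − 4 = -4 (mod 5).
    Reduce coefficients mod 5: 3·t ≡ 1 (mod 5).
    The inverse of 3 mod 5 is 2 (since 3·2 = 6 = 1·5 + 1), so t ≡ 2·1 = 2 ≡ 2 (mod 5).
    Then x = 4 + 8·2 = 20, valid modulo lcm(8, 5) = 40: x ≡ 20 (mod 40).
  Combine with x ≡ 4 (mod 7): since gcd(40, 7) = 1, we get a unique residue mod 280.
    Write x = 20 + 40·t and substitute into x ≡ 4 (mod 7): 40·t ≡ 4 − 20 = -16 (mod 7).
    Reduce coefficients mod 7: 5·t ≡ 5 (mod 7).
    The inverse of 5 mod 7 is 3 (since 5·3 = 15 = 2·7 + 1), so t ≡ 3·5 = 15 ≡ 1 (mod 7).
    Then x = 20 + 40·1 = 60, valid modulo lcm(40, 7) = 280: x ≡ 60 (mod 280).
Verify: 60 mod 8 = 4 ✓, 60 mod 5 = 0 ✓, 60 mod 7 = 4 ✓.

x ≡ 60 (mod 280).


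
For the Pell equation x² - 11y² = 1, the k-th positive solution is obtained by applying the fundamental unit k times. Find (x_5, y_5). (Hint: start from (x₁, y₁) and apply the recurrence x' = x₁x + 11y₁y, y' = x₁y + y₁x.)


Step 1: Find the fundamental solution (x₁, y₁) of x² - 11y² = 1.
  Expand √11 as a continued fraction. a₀ = ⌊√11⌋ = 3; iterate m_{k+1} = d_k·a_k − m_k, d_{k+1} = (11 − m_{k+1}²)/d_k, a_{k+1} = ⌊(a₀ + m_{k+1})/d_{k+1}⌋ (starting m₀ = 0, d₀ = 1), with convergents p_k = a_k·p_{k-1} + p_{k-2}, q_k = a_k·q_{k-1} + q_{k-2} (p₋₁ = 1, q₋₁ = 0):
  k = 0: a₀ = 3; p₀/q₀ = 3/1; p₀² − 11·q₀² = 9 − 11 = -2.
  k = 1: m = 3, d = 2, a = ⌊(3 + 3)/2⌋ = 3; p/q = (3·3 + 1)/(3·1 + 0) = 10/3; p² − 11·q² = 100 − 99 = 1.
  The first convergent with p² − 11·q² = 1 gives the fundamental solution (x₁, y₁) = (10, 3).
Step 2: Apply the recurrence (x_{n+1}, y_{n+1}) = (x₁x_n + 11y₁y_n, x₁y_n + y₁x_n) repeatedly.
  From (x_1, y_1) = (10, 3): x_2 = 10·10 + 11·3·3 = 199; y_2 = 10·3 + 3·10 = 60.
  From (x_2, y_2) = (199, 60): x_3 = 10·199 + 11·3·60 = 3970; y_3 = 10·60 + 3·199 = 1197.
  From (x_3, y_3) = (3970, 1197): x_4 = 10·3970 + 11·3·1197 = 79201; y_4 = 10·1197 + 3·3970 = 23880.
  From (x_4, y_4) = (79201, 23880): x_5 = 10·79201 + 11·3·23880 = 1580050; y_5 = 10·23880 + 3·79201 = 476403.
Step 3: Verify x_5² - 11·y_5² = 2496558002500 - 2496558002499 = 1 (should be 1). ✓

(x_1, y_1) = (10, 3); (x_5, y_5) = (1580050, 476403).


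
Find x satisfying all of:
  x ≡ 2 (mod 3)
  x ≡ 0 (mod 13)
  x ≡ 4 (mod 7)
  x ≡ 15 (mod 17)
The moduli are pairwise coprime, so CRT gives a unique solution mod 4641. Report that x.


Product of moduli M = 3 · 13 · 7 · 17 = 4641.
Merge one congruence at a time:
  Start: x ≡ 2 (mod 3).
  Combine with x ≡ 0 (mod 13); new modulus lcm = 39.
    Write x = 2 + 3·t and substitute into x ≡ 0 (mod 13): 3·t ≡ 0 − 2 = -2 (mod 13).
    Reduce coefficients mod 13: 3·t ≡ 11 (mod 13).
    The inverse of 3 mod 13 is 9 (since 3·9 = 27 = 2·13 + 1), so t ≡ 9·11 = 99 ≡ 8 (mod 13).
    Then x = 2 + 3·8 = 26, valid modulo lcm(3, 13) = 39: x ≡ 26 (mod 39).
  Combine with x ≡ 4 (mod 7); new modulus lcm = 273.
    Write x = 26 + 39·t and substitute into x ≡ 4 (mod 7): 39·t ≡ 4 − 26 = -22 (mod 7).
    Reduce coefficients mod 7: 4·t ≡ 6 (mod 7).
    The inverse of 4 mod 7 is 2 (since 4·2 = 8 = 1·7 + 1), so t ≡ 2·6 = 12 ≡ 5 (mod 7).
    Then x = 26 + 39·5 = 221, valid modulo lcm(39, 7) = 273: x ≡ 221 (mod 273).
  Combine with x ≡ 15 (mod 17); new modulus lcm = 4641.
    Write x = 221 + 273·t and substitute into x ≡ 15 (mod 17): 273·t ≡ 15 − 221 = -206 (mod 17).
    Reduce coefficients mod 17: 1·t ≡ 15 (mod 17).
    So t ≡ 15 (mod 17).
    Then x = 221 + 273·15 = 4316, valid modulo lcm(273, 17) = 4641: x ≡ 4316 (mod 4641).
Verify against each original: 4316 mod 3 = 2, 4316 mod 13 = 0, 4316 mod 7 = 4, 4316 mod 17 = 15.

x ≡ 4316 (mod 4641).


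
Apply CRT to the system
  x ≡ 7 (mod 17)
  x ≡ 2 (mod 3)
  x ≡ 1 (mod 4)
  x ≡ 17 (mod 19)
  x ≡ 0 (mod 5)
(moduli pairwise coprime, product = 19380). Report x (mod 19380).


Product of moduli M = 17 · 3 · 4 · 19 · 5 = 19380.
Merge one congruence at a time:
  Start: x ≡ 7 (mod 17).
  Combine with x ≡ 2 (mod 3); new modulus lcm = 51.
    Write x = 7 + 17·t and substitute into x ≡ 2 (mod 3): 17·t ≡ 2 − 7 = -5 (mod 3).
    Reduce coefficients mod 3: 2·t ≡ 1 (mod 3).
    The inverse of 2 mod 3 is 2 (since 2·2 = 4 = 1·3 + 1), so t ≡ 2·1 = 2 ≡ 2 (mod 3).
    Then x = 7 + 17·2 = 41, valid modulo lcm(17, 3) = 51: x ≡ 41 (mod 51).
  Combine with x ≡ 1 (mod 4); new modulus lcm = 204.
    Write x = 41 + 51·t and substitute into x ≡ 1 (mod 4): 51·t ≡ 1 − 41 = -40 (mod 4).
    Reduce coefficients mod 4: 3·t ≡ 0 (mod 4).
    The inverse of 3 mod 4 is 3 (since 3·3 = 9 = 2·4 + 1), so t ≡ 3·0 = 0 ≡ 0 (mod 4).
    Then x = 41 + 51·0 = 41, valid modulo lcm(51, 4) = 204: x ≡ 41 (mod 204).
  Combine with x ≡ 17 (mod 19); new modulus lcm = 3876.
    Write x = 41 + 204·t and substitute into x ≡ 17 (mod 19): 204·t ≡ 17 − 41 = -24 (mod 19).
    Reduce coefficients mod 19: 14·t ≡ 14 (mod 19).
    The inverse of 14 mod 19 is 15 (since 14·15 = 210 = 11·19 + 1), so t ≡ 15·14 = 210 ≡ 1 (mod 19).
    Then x = 41 + 204·1 = 245, valid modulo lcm(204, 19) = 3876: x ≡ 245 (mod 3876).
  Combine with x ≡ 0 (mod 5); new modulus lcm = 19380.
    Write x = 245 + 3876·t and substitute into x ≡ 0 (mod 5): 3876·t ≡ 0 − 245 = -245 (mod 5).
    Reduce coefficients mod 5: 1·t ≡ 0 (mod 5).
    So t ≡ 0 (mod 5).
    Then x = 245 + 3876·0 = 245, valid modulo lcm(3876, 5) = 19380: x ≡ 245 (mod 19380).
Verify against each original: 245 mod 17 = 7, 245 mod 3 = 2, 245 mod 4 = 1, 245 mod 19 = 17, 245 mod 5 = 0.

x ≡ 245 (mod 19380).


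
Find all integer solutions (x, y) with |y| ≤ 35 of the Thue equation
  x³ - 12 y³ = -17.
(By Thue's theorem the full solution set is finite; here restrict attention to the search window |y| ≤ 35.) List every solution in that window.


The equation is x³ - 12y³ = -17. For fixed y, x³ = 12·y³ − 17, so a solution requires the RHS to be a perfect cube.
Strategy: iterate y from -35 to 35, compute RHS = 12·y³ − 17, and check whether it is a (positive or negative) perfect cube.
Check small values of y:
  y = 0: RHS = -17 is not a perfect cube.
  y = 1: RHS = -5 is not a perfect cube.
  y = -1: RHS = -29 is not a perfect cube.
  y = 2: RHS = 79 is not a perfect cube.
  y = -2: RHS = -113 is not a perfect cube.
  y = 3: RHS = 307 is not a perfect cube.
  y = -3: RHS = -341 is not a perfect cube.
Continuing the search up to |y| = 35 finds no solutions either.
No (x, y) in the scanned range satisfies the equation.

No integer solutions with |y| ≤ 35.


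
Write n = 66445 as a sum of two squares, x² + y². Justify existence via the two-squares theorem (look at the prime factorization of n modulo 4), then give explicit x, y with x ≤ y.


Step 1: Factor n = 66445 = 5 · 97 · 137.
Step 2: Check the mod-4 condition on each prime factor: 5 ≡ 1 (mod 4), exponent 1; 97 ≡ 1 (mod 4), exponent 1; 137 ≡ 1 (mod 4), exponent 1.
All primes ≡ 3 (mod 4) appear to even exponent (or don't appear), so by the two-squares theorem n IS expressible as a sum of two squares.
Step 3: Build a representation. Here n = 5 · 97 · 137 is a product of primes ≡ 1 (mod 4). Each prime p ≡ 1 (mod 4) is itself a sum of two squares; find a² by testing p − a² for a perfect square:
  5: 5 − 1² = 4 = 2² ⇒ 5 = 1² + 2².
  97: 97 − 1² = 96, 97 − 2² = 93, 97 − 3² = 88, 97 − 4² = 81 = 9² ⇒ 97 = 4² + 9².
  137: 137 − 1² = 136, 137 − 2² = 133, 137 − 3² = 128, 137 − 4² = 121 = 11² ⇒ 137 = 4² + 11².
  Combine using the Brahmagupta–Fibonacci identity (a² + b²)(c² + d²) = (ac − bd)² + (ad + bc)² = (ac + bd)² + (ad − bc)²:
  5 · 97 = 485: from (1² + 2²)(4² + 9²), take (1·4 − 2·9, 1·9 + 2·4) = (4 − 18, 9 + 8) = (-14, 17); dropping signs (only squares matter) gives (14, 17); check 14² + 17² = 196 + 289 = 485 ✓.
  485 · 137 = 66445: from (14² + 17²)(4² + 11²), take (14·4 − 17·11, 14·11 + 17·4) = (56 − 187, 154 + 68) = (-131, 222); dropping signs (only squares matter) gives (131, 222); check 131² + 222² = 17161 + 49284 = 66445 ✓.
Step 4: Order so x ≤ y and verify: 131² + 222² = 17161 + 49284 = 66445 = n. ✓

n = 66445 = 131² + 222² (one valid representation with x ≤ y).


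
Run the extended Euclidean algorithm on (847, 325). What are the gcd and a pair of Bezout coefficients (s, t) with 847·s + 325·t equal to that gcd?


Euclidean algorithm on (847, 325) — divide until remainder is 0:
  847 = 2 · 325 + 197
  325 = 1 · 197 + 128
  197 = 1 · 128 + 69
  128 = 1 · 69 + 59
  69 = 1 · 59 + 10
  59 = 5 · 10 + 9
  10 = 1 · 9 + 1
  9 = 9 · 1 + 0
gcd(847, 325) = 1.
Track Bezout coefficients alongside the remainders: start with r₀ = 847 = a·1 + b·0 (s = 1, t = 0) and r₁ = 325 = a·0 + b·1 (s = 0, t = 1); each new remainder r_{k+1} = r_{k-1} − q_k·r_k inherits s_{k+1} = s_{k-1} − q_k·s_k, t_{k+1} = t_{k-1} − q_k·t_k, so r_k = a·s_k + b·t_k at every step:
  q = 2: r = 197, s = 1 − 2·0 = 1, t = 0 − 2·1 = -2  (check: 847·1 + 325·(-2) = 197)
  q = 1: r = 128, s = 0 − 1·1 = -1, t = 1 − 1·(-2) = 3  (check: 847·(-1) + 325·3 = 128)
  q = 1: r = 69, s = 1 − 1·(-1) = 2, t = -2 − 1·3 = -5  (check: 847·2 + 325·(-5) = 69)
  q = 1: r = 59, s = -1 − 1·2 = -3, t = 3 − 1·(-5) = 8  (check: 847·(-3) + 325·8 = 59)
  q = 1: r = 10, s = 2 − 1·(-3) = 5, t = -5 − 1·8 = -13  (check: 847·5 + 325·(-13) = 10)
  q = 5: r = 9, s = -3 − 5·5 = -28, t = 8 − 5·(-13) = 73  (check: 847·(-28) + 325·73 = 9)
  q = 1: r = 1, s = 5 − 1·(-28) = 33, t = -13 − 1·73 = -86  (check: 847·33 + 325·(-86) = 1)
The row with r = 1 (the gcd) gives the Bezout coefficients s = 33, t = -86.
Result: 847 · (33) + 325 · (-86) = 1.

gcd(847, 325) = 1; s = 33, t = -86 (check: 847·33 + 325·(-86) = 1).


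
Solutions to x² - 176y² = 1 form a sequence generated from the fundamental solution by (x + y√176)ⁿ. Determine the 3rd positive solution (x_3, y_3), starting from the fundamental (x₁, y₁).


Step 1: Find the fundamental solution (x₁, y₁) of x² - 176y² = 1.
  Expand √176 as a continued fraction. a₀ = ⌊√176⌋ = 13; iterate m_{k+1} = d_k·a_k − m_k, d_{k+1} = (176 − m_{k+1}²)/d_k, a_{k+1} = ⌊(a₀ + m_{k+1})/d_{k+1}⌋ (starting m₀ = 0, d₀ = 1), with convergents p_k = a_k·p_{k-1} + p_{k-2}, q_k = a_k·q_{k-1} + q_{k-2} (p₋₁ = 1, q₋₁ = 0):
  k = 0: a₀ = 13; p₀/q₀ = 13/1; p₀² − 176·q₀² = 169 − 176 = -7.
  k = 1: m = 13, d = 7, a = ⌊(13 + 13)/7⌋ = 3; p/q = (3·13 + 1)/(3·1 + 0) = 40/3; p² − 176·q² = 1600 − 1584 = 16.
  k = 2: m = 8, d = 16, a = ⌊(13 + 8)/16⌋ = 1; p/q = (1·40 + 13)/(1·3 + 1) = 53/4; p² − 176·q² = 2809 − 2816 = -7.
  k = 3: m = 8, d = 7, a = ⌊(13 + 8)/7⌋ = 3; p/q = (3·53 + 40)/(3·4 + 3) = 199/15; p² − 176·q² = 39601 − 39600 = 1.
  The first convergent with p² − 176·q² = 1 gives the fundamental solution (x₁, y₁) = (199, 15).
Step 2: Apply the recurrence (x_{n+1}, y_{n+1}) = (x₁x_n + 176y₁y_n, x₁y_n + y₁x_n) repeatedly.
  From (x_1, y_1) = (199, 15): x_2 = 199·199 + 176·15·15 = 79201; y_2 = 199·15 + 15·199 = 5970.
  From (x_2, y_2) = (79201, 5970): x_3 = 199·79201 + 176·15·5970 = 31521799; y_3 = 199·5970 + 15·79201 = 2376045.
Step 3: Verify x_3² - 176·y_3² = 993623812196401 - 993623812196400 = 1 (should be 1). ✓

(x_1, y_1) = (199, 15); (x_3, y_3) = (31521799, 2376045).


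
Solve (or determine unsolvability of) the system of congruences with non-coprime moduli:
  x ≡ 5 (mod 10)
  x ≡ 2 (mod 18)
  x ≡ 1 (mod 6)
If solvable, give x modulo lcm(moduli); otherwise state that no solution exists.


Moduli 10, 18, 6 are not pairwise coprime, so CRT works modulo lcm(m_i) when all pairwise compatibility conditions hold.
Pairwise compatibility: gcd(m_i, m_j) must divide a_i - a_j for every pair.
Merge one congruence at a time:
  Start: x ≡ 5 (mod 10).
  Combine with x ≡ 2 (mod 18): gcd(10, 18) = 2, and 2 - 5 = -3 is NOT divisible by 2.
    ⇒ system is inconsistent (no integer solution).

No solution (the system is inconsistent).


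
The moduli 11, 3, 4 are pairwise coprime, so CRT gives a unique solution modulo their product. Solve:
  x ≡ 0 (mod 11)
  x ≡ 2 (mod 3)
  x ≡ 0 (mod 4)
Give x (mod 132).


Moduli 11, 3, 4 are pairwise coprime; by CRT there is a unique solution modulo M = 11 · 3 · 4 = 132.
Solve pairwise, accumulating the modulus:
  Start with x ≡ 0 (mod 11).
  Combine with x ≡ 2 (mod 3): since gcd(11, 3) = 1, we get a unique residue mod 33.
    Write x = 0 + 11·t and substitute into x ≡ 2 (mod 3): 11·t ≡ 2 − 0 = 2 (mod 3).
    Reduce coefficients mod 3: 2·t ≡ 2 (mod 3).
    The inverse of 2 mod 3 is 2 (since 2·2 = 4 = 1·3 + 1), so t ≡ 2·2 = 4 ≡ 1 (mod 3).
    Then x = 0 + 11·1 = 11, valid modulo lcm(11, 3) = 33: x ≡ 11 (mod 33).
  Combine with x ≡ 0 (mod 4): since gcd(33, 4) = 1, we get a unique residue mod 132.
    Write x = 11 + 33·t and substitute into x ≡ 0 (mod 4): 33·t ≡ 0 − 11 = -11 (mod 4).
    Reduce coefficients mod 4: 1·t ≡ 1 (mod 4).
    So t ≡ 1 (mod 4).
    Then x = 11 + 33·1 = 44, valid modulo lcm(33, 4) = 132: x ≡ 44 (mod 132).
Verify: 44 mod 11 = 0 ✓, 44 mod 3 = 2 ✓, 44 mod 4 = 0 ✓.

x ≡ 44 (mod 132).


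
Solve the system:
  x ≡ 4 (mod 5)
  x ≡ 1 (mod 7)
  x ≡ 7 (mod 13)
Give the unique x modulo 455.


Moduli 5, 7, 13 are pairwise coprime; by CRT there is a unique solution modulo M = 5 · 7 · 13 = 455.
Solve pairwise, accumulating the modulus:
  Start with x ≡ 4 (mod 5).
  Combine with x ≡ 1 (mod 7): since gcd(5, 7) = 1, we get a unique residue mod 35.
    Write x = 4 + 5·t and substitute into x ≡ 1 (mod 7): 5·t ≡ 1 − 4 = -3 (mod 7).
    Reduce coefficients mod 7: 5·t ≡ 4 (mod 7).
    The inverse of 5 mod 7 is 3 (since 5·3 = 15 = 2·7 + 1), so t ≡ 3·4 = 12 ≡ 5 (mod 7).
    Then x = 4 + 5·5 = 29, valid modulo lcm(5, 7) = 35: x ≡ 29 (mod 35).
  Combine with x ≡ 7 (mod 13): since gcd(35, 13) = 1, we get a unique residue mod 455.
    Write x = 29 + 35·t and substitute into x ≡ 7 (mod 13): 35·t ≡ 7 − 29 = -22 (mod 13).
    Reduce coefficients mod 13: 9·t ≡ 4 (mod 13).
    The inverse of 9 mod 13 is 3 (since 9·3 = 27 = 2·13 + 1), so t ≡ 3·4 = 12 ≡ 12 (mod 13).
    Then x = 29 + 35·12 = 449, valid modulo lcm(35, 13) = 455: x ≡ 449 (mod 455).
Verify: 449 mod 5 = 4 ✓, 449 mod 7 = 1 ✓, 449 mod 13 = 7 ✓.

x ≡ 449 (mod 455).


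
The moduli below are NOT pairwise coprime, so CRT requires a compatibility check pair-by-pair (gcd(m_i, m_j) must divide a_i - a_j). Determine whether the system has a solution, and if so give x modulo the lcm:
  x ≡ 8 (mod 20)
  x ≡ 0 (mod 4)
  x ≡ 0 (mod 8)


Moduli 20, 4, 8 are not pairwise coprime, so CRT works modulo lcm(m_i) when all pairwise compatibility conditions hold.
Pairwise compatibility: gcd(m_i, m_j) must divide a_i - a_j for every pair.
Merge one congruence at a time:
  Start: x ≡ 8 (mod 20).
  Combine with x ≡ 0 (mod 4): gcd(20, 4) = 4; 0 - 8 = -8, which IS divisible by 4, so compatible.
    Write x = 8 + 20·t and substitute into x ≡ 0 (mod 4): 20·t ≡ 0 − 8 = -8 (mod 4).
    Divide the congruence (and modulus) by g = 4: 5·t ≡ -2 (mod 1).
    Modulo 1 every t works; take t = 0.
    Then x = 8 + 20·0 = 8, valid modulo lcm(20, 4) = 20: x ≡ 8 (mod 20).
  Combine with x ≡ 0 (mod 8): gcd(20, 8) = 4; 0 - 8 = -8, which IS divisible by 4, so compatible.
    Write x = 8 + 20·t and substitute into x ≡ 0 (mod 8): 20·t ≡ 0 − 8 = -8 (mod 8).
    Divide the congruence (and modulus) by g = 4: 5·t ≡ -2 (mod 2).
    Reduce coefficients mod 2: 1·t ≡ 0 (mod 2).
    So t ≡ 0 (mod 2).
    Then x = 8 + 20·0 = 8, valid modulo lcm(20, 8) = 40: x ≡ 8 (mod 40).
Verify: 8 mod 20 = 8, 8 mod 4 = 0, 8 mod 8 = 0.

x ≡ 8 (mod 40).


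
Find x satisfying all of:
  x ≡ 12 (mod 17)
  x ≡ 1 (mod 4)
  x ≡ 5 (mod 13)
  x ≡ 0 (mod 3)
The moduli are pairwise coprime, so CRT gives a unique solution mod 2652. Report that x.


Product of moduli M = 17 · 4 · 13 · 3 = 2652.
Merge one congruence at a time:
  Start: x ≡ 12 (mod 17).
  Combine with x ≡ 1 (mod 4); new modulus lcm = 68.
    Write x = 12 + 17·t and substitute into x ≡ 1 (mod 4): 17·t ≡ 1 − 12 = -11 (mod 4).
    Reduce coefficients mod 4: 1·t ≡ 1 (mod 4).
    So t ≡ 1 (mod 4).
    Then x = 12 + 17·1 = 29, valid modulo lcm(17, 4) = 68: x ≡ 29 (mod 68).
  Combine with x ≡ 5 (mod 13); new modulus lcm = 884.
    Write x = 29 + 68·t and substitute into x ≡ 5 (mod 13): 68·t ≡ 5 − 29 = -24 (mod 13).
    Reduce coefficients mod 13: 3·t ≡ 2 (mod 13).
    The inverse of 3 mod 13 is 9 (since 3·9 = 27 = 2·13 + 1), so t ≡ 9·2 = 18 ≡ 5 (mod 13).
    Then x = 29 + 68·5 = 369, valid modulo lcm(68, 13) = 884: x ≡ 369 (mod 884).
  Combine with x ≡ 0 (mod 3); new modulus lcm = 2652.
    Write x = 369 + 884·t and substitute into x ≡ 0 (mod 3): 884·t ≡ 0 − 369 = -369 (mod 3).
    Reduce coefficients mod 3: 2·t ≡ 0 (mod 3).
    The inverse of 2 mod 3 is 2 (since 2·2 = 4 = 1·3 + 1), so t ≡ 2·0 = 0 ≡ 0 (mod 3).
    Then x = 369 + 884·0 = 369, valid modulo lcm(884, 3) = 2652: x ≡ 369 (mod 2652).
Verify against each original: 369 mod 17 = 12, 369 mod 4 = 1, 369 mod 13 = 5, 369 mod 3 = 0.

x ≡ 369 (mod 2652).


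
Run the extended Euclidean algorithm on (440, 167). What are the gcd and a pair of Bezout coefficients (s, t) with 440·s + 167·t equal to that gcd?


Euclidean algorithm on (440, 167) — divide until remainder is 0:
  440 = 2 · 167 + 106
  167 = 1 · 106 + 61
  106 = 1 · 61 + 45
  61 = 1 · 45 + 16
  45 = 2 · 16 + 13
  16 = 1 · 13 + 3
  13 = 4 · 3 + 1
  3 = 3 · 1 + 0
gcd(440, 167) = 1.
Track Bezout coefficients alongside the remainders: start with r₀ = 440 = a·1 + b·0 (s = 1, t = 0) and r₁ = 167 = a·0 + b·1 (s = 0, t = 1); each new remainder r_{k+1} = r_{k-1} − q_k·r_k inherits s_{k+1} = s_{k-1} − q_k·s_k, t_{k+1} = t_{k-1} − q_k·t_k, so r_k = a·s_k + b·t_k at every step:
  q = 2: r = 106, s = 1 − 2·0 = 1, t = 0 − 2·1 = -2  (check: 440·1 + 167·(-2) = 106)
  q = 1: r = 61, s = 0 − 1·1 = -1, t = 1 − 1·(-2) = 3  (check: 440·(-1) + 167·3 = 61)
  q = 1: r = 45, s = 1 − 1·(-1) = 2, t = -2 − 1·3 = -5  (check: 440·2 + 167·(-5) = 45)
  q = 1: r = 16, s = -1 − 1·2 = -3, t = 3 − 1·(-5) = 8  (check: 440·(-3) + 167·8 = 16)
  q = 2: r = 13, s = 2 − 2·(-3) = 8, t = -5 − 2·8 = -21  (check: 440·8 + 167·(-21) = 13)
  q = 1: r = 3, s = -3 − 1·8 = -11, t = 8 − 1·(-21) = 29  (check: 440·(-11) + 167·29 = 3)
  q = 4: r = 1, s = 8 − 4·(-11) = 52, t = -21 − 4·29 = -137  (check: 440·52 + 167·(-137) = 1)
The row with r = 1 (the gcd) gives the Bezout coefficients s = 52, t = -137.
Result: 440 · (52) + 167 · (-137) = 1.

gcd(440, 167) = 1; s = 52, t = -137 (check: 440·52 + 167·(-137) = 1).
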